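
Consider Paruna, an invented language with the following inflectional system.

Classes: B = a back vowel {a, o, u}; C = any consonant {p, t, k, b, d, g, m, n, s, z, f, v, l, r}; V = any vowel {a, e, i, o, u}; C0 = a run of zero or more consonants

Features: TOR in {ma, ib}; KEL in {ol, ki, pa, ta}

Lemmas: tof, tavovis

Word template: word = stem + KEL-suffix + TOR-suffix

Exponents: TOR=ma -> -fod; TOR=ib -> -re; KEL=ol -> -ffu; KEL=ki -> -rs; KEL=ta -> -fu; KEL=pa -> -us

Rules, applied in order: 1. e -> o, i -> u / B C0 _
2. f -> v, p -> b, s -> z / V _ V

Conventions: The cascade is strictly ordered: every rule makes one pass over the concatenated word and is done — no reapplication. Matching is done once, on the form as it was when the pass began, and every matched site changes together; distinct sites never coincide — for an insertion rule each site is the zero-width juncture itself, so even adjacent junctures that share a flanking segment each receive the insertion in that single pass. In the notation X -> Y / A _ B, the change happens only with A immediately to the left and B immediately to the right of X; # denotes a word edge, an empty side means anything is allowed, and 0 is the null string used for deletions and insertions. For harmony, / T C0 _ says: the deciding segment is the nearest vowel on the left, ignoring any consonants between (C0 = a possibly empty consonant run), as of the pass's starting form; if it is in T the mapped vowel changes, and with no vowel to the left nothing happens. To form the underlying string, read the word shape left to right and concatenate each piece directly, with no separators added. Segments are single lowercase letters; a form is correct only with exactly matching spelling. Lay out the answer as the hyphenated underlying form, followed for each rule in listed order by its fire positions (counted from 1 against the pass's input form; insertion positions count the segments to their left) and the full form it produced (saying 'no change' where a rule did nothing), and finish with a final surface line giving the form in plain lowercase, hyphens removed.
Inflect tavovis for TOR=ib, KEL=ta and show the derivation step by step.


underlying: tavovis-fu-re
1. e -> o, i -> u / B C0 _: fires at position(s) 6, 11: tavovusfuro
2. f -> v, p -> b, s -> z / V _ V: no change
surface: tavovusfuro


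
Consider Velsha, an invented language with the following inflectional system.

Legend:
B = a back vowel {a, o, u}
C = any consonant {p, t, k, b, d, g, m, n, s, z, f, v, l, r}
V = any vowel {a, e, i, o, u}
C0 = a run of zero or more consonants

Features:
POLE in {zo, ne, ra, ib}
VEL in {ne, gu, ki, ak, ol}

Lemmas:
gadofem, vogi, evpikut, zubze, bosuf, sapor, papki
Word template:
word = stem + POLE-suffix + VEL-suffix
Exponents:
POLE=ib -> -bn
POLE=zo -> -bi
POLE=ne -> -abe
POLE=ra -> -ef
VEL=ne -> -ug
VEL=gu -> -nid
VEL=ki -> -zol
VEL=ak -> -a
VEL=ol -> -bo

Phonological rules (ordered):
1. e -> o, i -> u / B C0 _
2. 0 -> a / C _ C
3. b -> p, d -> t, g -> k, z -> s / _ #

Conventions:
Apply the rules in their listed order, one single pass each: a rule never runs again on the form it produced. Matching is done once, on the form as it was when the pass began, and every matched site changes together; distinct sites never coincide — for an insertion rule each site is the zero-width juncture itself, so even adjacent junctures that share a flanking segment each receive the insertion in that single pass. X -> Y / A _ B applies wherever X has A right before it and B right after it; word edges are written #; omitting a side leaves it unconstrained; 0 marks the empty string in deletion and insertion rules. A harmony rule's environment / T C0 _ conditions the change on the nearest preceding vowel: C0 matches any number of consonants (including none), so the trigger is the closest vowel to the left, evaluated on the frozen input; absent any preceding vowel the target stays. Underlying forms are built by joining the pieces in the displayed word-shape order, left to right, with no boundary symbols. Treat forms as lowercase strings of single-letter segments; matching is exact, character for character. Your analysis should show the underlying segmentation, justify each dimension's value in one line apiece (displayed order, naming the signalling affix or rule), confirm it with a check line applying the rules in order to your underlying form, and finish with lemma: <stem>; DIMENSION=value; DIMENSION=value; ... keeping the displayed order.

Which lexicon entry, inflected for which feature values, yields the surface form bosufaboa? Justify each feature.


underlying: bosuf-abe-a
POLE=ne - signalled by the affix -abe
VEL=ak - signalled by the affix -a
check: bosufabea -> bosufaboa -> bosufaboa -> bosufaboa
lemma: bosuf; POLE=ne; VEL=ak


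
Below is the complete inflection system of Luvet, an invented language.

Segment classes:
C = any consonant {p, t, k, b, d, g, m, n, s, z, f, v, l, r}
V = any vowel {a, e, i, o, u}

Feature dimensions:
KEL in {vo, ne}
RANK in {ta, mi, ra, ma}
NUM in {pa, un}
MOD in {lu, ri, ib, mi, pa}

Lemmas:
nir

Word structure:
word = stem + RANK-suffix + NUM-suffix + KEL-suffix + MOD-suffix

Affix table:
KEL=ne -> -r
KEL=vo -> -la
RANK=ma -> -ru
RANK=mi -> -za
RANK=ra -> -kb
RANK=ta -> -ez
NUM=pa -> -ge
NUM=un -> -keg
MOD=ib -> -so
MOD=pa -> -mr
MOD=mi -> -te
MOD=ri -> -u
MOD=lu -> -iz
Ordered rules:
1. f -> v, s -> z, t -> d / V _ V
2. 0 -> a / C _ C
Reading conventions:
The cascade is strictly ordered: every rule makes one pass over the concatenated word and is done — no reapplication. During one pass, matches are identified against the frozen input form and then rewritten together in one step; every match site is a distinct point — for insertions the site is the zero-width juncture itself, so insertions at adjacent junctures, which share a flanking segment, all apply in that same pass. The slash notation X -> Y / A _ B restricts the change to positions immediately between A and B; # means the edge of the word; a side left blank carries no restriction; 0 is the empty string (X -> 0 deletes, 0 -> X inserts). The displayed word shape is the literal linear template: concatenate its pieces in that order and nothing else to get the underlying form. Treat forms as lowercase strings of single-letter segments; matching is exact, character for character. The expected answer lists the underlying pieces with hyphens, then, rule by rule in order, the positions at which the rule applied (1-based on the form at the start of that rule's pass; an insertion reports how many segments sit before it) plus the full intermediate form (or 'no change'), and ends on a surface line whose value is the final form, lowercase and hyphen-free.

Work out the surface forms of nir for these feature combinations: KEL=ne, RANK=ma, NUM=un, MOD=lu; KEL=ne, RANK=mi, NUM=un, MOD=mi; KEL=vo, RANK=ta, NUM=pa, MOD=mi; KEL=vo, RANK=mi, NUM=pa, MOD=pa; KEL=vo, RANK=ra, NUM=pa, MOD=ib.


cell KEL=ne, RANK=ma, NUM=un, MOD=lu:
underlying: nir-ru-keg-r-iz
1. f -> v, s -> z, t -> d / V _ V: no change
2. 0 -> a / C _ C: inserts after position(s) 3, 8: nirarukegariz
surface: nirarukegariz

cell KEL=ne, RANK=mi, NUM=un, MOD=mi:
underlying: nir-za-keg-r-te
1. f -> v, s -> z, t -> d / V _ V: no change
2. 0 -> a / C _ C: inserts after position(s) 3, 8, 9: nirazakegarate
surface: nirazakegarate

cell KEL=vo, RANK=ta, NUM=pa, MOD=mi:
underlying: nir-ez-ge-la-te
1. f -> v, s -> z, t -> d / V _ V: fires at position(s) 10: nirezgelade
2. 0 -> a / C _ C: inserts after position(s) 5: nirezagelade
surface: nirezagelade

cell KEL=vo, RANK=mi, NUM=pa, MOD=pa:
underlying: nir-za-ge-la-mr
1. f -> v, s -> z, t -> d / V _ V: no change
2. 0 -> a / C _ C: inserts after position(s) 3, 10: nirazagelamar
surface: nirazagelamar

cell KEL=vo, RANK=ra, NUM=pa, MOD=ib:
underlying: nir-kb-ge-la-so
1. f -> v, s -> z, t -> d / V _ V: fires at position(s) 10: nirkbgelazo
2. 0 -> a / C _ C: inserts after position(s) 3, 4, 5: nirakabagelazo
surface: nirakabagelazo


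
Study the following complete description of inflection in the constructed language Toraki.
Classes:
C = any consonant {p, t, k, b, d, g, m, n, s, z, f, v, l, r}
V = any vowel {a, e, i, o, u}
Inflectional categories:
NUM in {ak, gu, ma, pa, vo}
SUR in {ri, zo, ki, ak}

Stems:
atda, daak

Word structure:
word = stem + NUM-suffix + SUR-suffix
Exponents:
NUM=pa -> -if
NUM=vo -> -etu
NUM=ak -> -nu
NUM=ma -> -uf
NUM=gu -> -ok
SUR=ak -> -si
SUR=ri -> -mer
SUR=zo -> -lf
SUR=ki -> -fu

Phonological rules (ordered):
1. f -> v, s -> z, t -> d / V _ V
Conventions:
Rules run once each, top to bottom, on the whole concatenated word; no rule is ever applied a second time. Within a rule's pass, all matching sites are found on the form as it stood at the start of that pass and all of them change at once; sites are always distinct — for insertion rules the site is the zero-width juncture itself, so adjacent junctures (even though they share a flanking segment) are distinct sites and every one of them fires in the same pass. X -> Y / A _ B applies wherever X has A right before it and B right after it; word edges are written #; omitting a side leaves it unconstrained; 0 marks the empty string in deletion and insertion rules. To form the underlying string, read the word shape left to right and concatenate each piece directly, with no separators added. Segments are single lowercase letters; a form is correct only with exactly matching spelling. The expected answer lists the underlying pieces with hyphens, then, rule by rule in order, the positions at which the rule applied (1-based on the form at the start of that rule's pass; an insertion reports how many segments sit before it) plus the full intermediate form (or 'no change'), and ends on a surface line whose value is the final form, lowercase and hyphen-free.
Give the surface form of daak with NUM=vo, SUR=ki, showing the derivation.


underlying: daak-etu-fu
1. f -> v, s -> z, t -> d / V _ V: fires at position(s) 6, 8: daakeduvu
surface: daakeduvu


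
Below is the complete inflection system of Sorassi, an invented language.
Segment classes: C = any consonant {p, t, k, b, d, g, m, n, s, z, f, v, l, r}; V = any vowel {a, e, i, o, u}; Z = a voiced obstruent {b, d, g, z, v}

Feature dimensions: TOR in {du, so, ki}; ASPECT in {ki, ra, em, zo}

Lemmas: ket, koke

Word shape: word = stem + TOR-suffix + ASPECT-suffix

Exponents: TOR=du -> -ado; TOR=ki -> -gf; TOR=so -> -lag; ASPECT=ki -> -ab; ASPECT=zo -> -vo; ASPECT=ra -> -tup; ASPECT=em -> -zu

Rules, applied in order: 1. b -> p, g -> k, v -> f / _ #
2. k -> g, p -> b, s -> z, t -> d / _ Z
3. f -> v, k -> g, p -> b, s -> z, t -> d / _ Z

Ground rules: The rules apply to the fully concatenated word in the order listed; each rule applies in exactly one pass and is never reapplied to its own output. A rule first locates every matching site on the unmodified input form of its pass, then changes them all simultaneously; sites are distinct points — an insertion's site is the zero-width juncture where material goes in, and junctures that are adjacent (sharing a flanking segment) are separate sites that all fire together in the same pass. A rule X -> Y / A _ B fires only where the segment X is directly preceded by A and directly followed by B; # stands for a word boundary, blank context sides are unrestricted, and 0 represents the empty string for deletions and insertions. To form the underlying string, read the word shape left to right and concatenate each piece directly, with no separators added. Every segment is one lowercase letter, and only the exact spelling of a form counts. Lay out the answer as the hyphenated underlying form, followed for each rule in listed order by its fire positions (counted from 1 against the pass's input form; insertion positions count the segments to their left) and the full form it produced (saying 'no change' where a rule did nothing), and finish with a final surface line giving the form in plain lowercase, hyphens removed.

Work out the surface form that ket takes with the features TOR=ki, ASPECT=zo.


underlying: ket-gf-vo
1. b -> p, g -> k, v -> f / _ #: no change
2. k -> g, p -> b, s -> z, t -> d / _ Z: fires at position(s) 3: kedgfvo
3. f -> v, k -> g, p -> b, s -> z, t -> d / _ Z: fires at position(s) 5: kedgvvo
surface: kedgvvo


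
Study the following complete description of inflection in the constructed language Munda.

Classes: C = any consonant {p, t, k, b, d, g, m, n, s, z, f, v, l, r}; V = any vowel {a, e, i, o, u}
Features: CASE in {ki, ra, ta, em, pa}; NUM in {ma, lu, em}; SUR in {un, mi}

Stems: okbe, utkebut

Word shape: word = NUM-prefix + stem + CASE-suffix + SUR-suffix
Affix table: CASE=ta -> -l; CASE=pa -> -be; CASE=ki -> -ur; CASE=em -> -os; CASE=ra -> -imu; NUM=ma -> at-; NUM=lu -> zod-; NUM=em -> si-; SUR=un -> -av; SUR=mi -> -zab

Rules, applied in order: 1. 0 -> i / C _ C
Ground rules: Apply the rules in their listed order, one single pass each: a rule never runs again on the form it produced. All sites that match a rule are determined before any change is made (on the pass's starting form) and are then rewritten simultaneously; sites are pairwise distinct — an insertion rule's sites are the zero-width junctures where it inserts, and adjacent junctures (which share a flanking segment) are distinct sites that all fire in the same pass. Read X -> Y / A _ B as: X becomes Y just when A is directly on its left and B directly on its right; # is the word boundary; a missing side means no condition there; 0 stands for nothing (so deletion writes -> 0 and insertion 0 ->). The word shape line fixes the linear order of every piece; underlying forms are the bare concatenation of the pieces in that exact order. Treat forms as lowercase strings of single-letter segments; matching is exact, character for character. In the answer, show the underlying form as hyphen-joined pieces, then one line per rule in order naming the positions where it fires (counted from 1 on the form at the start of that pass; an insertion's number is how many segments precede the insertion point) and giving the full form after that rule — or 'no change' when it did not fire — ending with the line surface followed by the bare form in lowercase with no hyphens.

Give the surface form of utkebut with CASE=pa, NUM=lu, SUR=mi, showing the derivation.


underlying: zod-utkebut-be-zab
1. 0 -> i / C _ C: inserts after position(s) 5, 10: zodutikebutibezab
surface: zodutikebutibezab


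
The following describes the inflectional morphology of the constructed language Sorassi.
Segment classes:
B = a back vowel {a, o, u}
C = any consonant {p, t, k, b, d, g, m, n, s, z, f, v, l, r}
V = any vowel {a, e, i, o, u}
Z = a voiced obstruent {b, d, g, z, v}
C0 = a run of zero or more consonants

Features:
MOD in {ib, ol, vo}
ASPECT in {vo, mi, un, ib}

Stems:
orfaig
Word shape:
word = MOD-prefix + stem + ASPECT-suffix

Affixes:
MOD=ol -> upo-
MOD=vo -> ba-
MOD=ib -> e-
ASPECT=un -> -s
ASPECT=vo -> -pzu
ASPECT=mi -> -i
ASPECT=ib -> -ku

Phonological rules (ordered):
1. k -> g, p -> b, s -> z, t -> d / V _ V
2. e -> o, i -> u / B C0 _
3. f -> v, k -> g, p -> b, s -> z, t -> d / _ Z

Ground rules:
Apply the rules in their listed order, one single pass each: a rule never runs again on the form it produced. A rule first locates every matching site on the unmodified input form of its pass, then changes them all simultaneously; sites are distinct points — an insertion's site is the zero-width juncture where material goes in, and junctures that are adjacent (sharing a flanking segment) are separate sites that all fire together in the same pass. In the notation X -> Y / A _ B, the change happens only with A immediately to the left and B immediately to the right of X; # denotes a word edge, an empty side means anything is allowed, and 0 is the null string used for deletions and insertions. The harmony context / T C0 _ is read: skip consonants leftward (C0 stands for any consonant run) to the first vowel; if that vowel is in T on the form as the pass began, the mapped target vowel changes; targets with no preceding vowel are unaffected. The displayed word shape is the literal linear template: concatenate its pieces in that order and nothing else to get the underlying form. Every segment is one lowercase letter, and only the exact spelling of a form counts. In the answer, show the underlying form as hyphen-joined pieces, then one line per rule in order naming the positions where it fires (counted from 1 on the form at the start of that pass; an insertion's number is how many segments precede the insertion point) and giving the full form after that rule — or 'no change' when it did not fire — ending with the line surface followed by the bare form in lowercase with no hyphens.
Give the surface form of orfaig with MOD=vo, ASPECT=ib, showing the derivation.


underlying: ba-orfaig-ku
1. k -> g, p -> b, s -> z, t -> d / V _ V: no change
2. e -> o, i -> u / B C0 _: fires at position(s) 7: baorfaugku
3. f -> v, k -> g, p -> b, s -> z, t -> d / _ Z: no change
surface: baorfaugku


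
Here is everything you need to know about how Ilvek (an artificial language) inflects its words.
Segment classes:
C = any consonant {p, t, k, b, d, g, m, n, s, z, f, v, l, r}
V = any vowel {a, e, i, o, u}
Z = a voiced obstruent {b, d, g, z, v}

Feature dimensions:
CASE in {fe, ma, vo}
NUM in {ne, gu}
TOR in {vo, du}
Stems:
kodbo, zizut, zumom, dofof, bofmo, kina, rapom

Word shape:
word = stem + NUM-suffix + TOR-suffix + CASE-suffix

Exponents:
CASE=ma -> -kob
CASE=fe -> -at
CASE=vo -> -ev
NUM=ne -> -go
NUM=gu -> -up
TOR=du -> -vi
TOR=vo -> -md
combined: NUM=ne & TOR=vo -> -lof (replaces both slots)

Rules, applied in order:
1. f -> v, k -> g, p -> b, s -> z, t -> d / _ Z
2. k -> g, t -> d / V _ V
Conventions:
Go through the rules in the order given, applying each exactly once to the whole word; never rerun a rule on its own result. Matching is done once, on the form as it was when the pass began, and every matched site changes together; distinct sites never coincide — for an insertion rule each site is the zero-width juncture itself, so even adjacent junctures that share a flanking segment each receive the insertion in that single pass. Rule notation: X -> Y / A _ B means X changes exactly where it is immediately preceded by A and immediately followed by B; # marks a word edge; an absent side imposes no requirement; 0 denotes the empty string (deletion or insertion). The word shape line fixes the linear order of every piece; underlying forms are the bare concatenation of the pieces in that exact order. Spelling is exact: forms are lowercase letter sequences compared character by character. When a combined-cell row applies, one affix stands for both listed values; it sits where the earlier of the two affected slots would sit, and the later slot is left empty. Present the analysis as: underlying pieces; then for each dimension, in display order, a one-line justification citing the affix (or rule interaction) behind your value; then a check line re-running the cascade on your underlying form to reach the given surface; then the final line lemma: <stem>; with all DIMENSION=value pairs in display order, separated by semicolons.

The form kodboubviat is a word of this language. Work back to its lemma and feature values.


underlying: kodbo-up-vi-at
CASE=fe - signalled by the affix -at
NUM=gu - signalled by the affix -up
TOR=du - signalled by the affix -vi
check: kodboupviat -> kodboubviat -> kodboubviat
lemma: kodbo; CASE=fe; NUM=gu; TOR=du


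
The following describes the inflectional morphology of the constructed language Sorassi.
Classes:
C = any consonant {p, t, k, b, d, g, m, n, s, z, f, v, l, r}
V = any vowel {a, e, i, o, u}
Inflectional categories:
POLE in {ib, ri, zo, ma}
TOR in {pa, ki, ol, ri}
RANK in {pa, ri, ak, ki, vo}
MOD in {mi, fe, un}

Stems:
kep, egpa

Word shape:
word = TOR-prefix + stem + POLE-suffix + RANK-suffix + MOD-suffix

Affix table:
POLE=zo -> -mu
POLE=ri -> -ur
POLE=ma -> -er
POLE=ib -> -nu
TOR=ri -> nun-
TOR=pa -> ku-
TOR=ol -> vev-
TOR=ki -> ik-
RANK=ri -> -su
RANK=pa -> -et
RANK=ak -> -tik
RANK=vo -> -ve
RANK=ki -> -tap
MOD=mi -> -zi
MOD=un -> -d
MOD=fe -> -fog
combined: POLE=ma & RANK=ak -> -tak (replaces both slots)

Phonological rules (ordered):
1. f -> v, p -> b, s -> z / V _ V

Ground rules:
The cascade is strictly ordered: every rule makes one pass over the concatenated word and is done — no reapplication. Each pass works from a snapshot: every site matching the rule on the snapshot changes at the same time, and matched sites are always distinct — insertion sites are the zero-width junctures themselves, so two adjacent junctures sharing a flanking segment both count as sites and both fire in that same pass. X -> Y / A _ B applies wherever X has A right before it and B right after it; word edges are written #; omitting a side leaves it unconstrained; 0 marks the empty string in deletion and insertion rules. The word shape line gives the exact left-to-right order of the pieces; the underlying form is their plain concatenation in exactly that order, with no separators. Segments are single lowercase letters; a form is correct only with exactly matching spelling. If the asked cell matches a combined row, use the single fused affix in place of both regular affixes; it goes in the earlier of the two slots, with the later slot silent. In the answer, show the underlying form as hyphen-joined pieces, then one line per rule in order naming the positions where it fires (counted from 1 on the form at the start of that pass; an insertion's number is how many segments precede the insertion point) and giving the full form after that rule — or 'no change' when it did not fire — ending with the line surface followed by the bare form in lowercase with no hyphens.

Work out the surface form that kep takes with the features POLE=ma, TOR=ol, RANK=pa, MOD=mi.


underlying: vev-kep-er-et-zi
1. f -> v, p -> b, s -> z / V _ V: fires at position(s) 6: vevkeberetzi
surface: vevkeberetzi


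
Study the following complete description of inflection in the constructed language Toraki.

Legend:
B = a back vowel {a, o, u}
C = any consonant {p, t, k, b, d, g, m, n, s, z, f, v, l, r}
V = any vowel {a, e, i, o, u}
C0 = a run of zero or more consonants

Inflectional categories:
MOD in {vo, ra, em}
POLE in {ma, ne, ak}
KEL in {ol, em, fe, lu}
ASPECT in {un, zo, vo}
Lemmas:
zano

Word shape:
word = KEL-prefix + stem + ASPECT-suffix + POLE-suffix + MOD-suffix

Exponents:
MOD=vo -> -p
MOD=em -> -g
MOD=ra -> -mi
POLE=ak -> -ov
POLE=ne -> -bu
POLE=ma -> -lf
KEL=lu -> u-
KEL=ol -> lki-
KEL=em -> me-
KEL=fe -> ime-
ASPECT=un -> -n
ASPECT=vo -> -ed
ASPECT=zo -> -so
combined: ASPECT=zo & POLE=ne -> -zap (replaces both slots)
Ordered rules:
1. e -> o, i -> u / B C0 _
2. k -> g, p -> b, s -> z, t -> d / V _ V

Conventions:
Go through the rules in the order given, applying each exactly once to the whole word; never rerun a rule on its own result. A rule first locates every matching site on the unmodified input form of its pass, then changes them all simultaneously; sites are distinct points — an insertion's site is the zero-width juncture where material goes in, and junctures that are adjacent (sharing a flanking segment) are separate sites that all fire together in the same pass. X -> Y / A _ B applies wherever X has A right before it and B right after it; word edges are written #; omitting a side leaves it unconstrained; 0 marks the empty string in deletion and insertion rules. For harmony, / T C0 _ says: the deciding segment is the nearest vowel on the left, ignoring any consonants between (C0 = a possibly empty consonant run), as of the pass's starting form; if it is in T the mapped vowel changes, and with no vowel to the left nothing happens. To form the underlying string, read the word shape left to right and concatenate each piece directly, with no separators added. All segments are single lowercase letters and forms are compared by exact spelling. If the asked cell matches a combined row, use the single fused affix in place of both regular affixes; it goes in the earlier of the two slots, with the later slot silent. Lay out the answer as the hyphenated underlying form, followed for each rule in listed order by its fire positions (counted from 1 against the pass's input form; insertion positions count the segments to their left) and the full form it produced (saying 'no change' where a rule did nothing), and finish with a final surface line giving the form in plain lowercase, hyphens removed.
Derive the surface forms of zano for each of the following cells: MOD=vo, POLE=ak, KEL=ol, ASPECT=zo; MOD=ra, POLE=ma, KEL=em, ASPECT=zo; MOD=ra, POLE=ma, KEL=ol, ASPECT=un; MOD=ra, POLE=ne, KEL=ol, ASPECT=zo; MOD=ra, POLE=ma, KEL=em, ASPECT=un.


cell MOD=vo, POLE=ak, KEL=ol, ASPECT=zo:
underlying: lki-zano-so-ov-p
1. e -> o, i -> u / B C0 _: no change
2. k -> g, p -> b, s -> z, t -> d / V _ V: fires at position(s) 8: lkizanozoovp
surface: lkizanozoovp

cell MOD=ra, POLE=ma, KEL=em, ASPECT=zo:
underlying: me-zano-so-lf-mi
1. e -> o, i -> u / B C0 _: fires at position(s) 12: mezanosolfmu
2. k -> g, p -> b, s -> z, t -> d / V _ V: fires at position(s) 7: mezanozolfmu
surface: mezanozolfmu

cell MOD=ra, POLE=ma, KEL=ol, ASPECT=un:
underlying: lki-zano-n-lf-mi
1. e -> o, i -> u / B C0 _: fires at position(s) 12: lkizanonlfmu
2. k -> g, p -> b, s -> z, t -> d / V _ V: no change
surface: lkizanonlfmu

cell MOD=ra, POLE=ne, KEL=ol, ASPECT=zo:
underlying: lki-zano-zap-mi
1. e -> o, i -> u / B C0 _: fires at position(s) 12: lkizanozapmu
2. k -> g, p -> b, s -> z, t -> d / V _ V: no change
surface: lkizanozapmu

cell MOD=ra, POLE=ma, KEL=em, ASPECT=un:
underlying: me-zano-n-lf-mi
1. e -> o, i -> u / B C0 _: fires at position(s) 11: mezanonlfmu
2. k -> g, p -> b, s -> z, t -> d / V _ V: no change
surface: mezanonlfmu


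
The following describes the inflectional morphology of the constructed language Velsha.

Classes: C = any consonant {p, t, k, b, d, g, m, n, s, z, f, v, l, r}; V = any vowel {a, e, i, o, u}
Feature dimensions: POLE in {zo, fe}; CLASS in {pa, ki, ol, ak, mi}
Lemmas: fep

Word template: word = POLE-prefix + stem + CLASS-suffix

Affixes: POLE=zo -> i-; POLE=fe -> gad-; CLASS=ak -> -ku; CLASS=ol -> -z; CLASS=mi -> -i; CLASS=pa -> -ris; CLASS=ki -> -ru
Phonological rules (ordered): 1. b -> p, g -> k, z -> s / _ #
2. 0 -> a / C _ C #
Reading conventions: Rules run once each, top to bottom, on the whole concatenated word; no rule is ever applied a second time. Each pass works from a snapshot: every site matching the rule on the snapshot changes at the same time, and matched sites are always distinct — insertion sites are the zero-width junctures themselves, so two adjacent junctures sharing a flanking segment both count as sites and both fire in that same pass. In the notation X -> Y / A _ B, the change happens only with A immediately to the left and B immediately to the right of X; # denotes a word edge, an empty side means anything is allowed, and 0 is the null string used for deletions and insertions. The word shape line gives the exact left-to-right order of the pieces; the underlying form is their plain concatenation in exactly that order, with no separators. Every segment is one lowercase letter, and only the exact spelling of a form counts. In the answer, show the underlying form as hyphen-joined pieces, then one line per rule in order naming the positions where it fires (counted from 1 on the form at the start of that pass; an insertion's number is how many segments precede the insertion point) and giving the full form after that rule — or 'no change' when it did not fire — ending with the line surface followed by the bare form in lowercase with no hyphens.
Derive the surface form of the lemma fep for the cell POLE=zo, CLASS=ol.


underlying: i-fep-z
1. b -> p, g -> k, z -> s / _ #: fires at position(s) 5: ifeps
2. 0 -> a / C _ C #: inserts after position(s) 4: ifepas
surface: ifepas


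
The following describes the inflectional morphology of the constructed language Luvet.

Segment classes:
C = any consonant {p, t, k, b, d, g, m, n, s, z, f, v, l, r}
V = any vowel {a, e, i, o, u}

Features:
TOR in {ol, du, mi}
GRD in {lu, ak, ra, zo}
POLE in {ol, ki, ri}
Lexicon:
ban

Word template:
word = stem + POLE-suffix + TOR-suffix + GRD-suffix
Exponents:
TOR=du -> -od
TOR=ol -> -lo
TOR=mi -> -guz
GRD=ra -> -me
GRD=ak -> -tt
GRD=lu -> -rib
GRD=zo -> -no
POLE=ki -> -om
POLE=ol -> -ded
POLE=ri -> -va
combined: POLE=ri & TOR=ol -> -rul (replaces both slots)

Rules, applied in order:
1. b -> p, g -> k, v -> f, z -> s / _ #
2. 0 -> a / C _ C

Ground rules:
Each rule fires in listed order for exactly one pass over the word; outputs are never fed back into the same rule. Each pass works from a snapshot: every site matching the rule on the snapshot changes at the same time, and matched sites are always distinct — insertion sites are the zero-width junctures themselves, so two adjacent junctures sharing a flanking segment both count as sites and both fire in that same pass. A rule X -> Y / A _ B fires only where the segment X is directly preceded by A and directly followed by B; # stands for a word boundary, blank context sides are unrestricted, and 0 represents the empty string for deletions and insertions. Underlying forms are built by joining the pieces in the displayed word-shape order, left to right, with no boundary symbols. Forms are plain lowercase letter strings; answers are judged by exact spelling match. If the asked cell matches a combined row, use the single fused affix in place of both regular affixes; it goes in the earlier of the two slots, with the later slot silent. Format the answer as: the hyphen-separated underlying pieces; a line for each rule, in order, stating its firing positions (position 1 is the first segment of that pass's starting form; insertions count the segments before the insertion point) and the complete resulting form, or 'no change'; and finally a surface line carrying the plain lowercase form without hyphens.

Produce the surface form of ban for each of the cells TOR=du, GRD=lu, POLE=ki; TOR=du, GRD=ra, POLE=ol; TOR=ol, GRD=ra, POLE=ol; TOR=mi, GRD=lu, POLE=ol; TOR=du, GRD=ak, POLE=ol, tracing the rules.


cell TOR=du, GRD=lu, POLE=ki:
underlying: ban-om-od-rib
1. b -> p, g -> k, v -> f, z -> s / _ #: fires at position(s) 10: banomodrip
2. 0 -> a / C _ C: inserts after position(s) 7: banomodarip
surface: banomodarip

cell TOR=du, GRD=ra, POLE=ol:
underlying: ban-ded-od-me
1. b -> p, g -> k, v -> f, z -> s / _ #: no change
2. 0 -> a / C _ C: inserts after position(s) 3, 8: banadedodame
surface: banadedodame

cell TOR=ol, GRD=ra, POLE=ol:
underlying: ban-ded-lo-me
1. b -> p, g -> k, v -> f, z -> s / _ #: no change
2. 0 -> a / C _ C: inserts after position(s) 3, 6: banadedalome
surface: banadedalome

cell TOR=mi, GRD=lu, POLE=ol:
underlying: ban-ded-guz-rib
1. b -> p, g -> k, v -> f, z -> s / _ #: fires at position(s) 12: bandedguzrip
2. 0 -> a / C _ C: inserts after position(s) 3, 6, 9: banadedaguzarip
surface: banadedaguzarip

cell TOR=du, GRD=ak, POLE=ol:
underlying: ban-ded-od-tt
1. b -> p, g -> k, v -> f, z -> s / _ #: no change
2. 0 -> a / C _ C: inserts after position(s) 3, 8, 9: banadedodatat
surface: banadedodatat


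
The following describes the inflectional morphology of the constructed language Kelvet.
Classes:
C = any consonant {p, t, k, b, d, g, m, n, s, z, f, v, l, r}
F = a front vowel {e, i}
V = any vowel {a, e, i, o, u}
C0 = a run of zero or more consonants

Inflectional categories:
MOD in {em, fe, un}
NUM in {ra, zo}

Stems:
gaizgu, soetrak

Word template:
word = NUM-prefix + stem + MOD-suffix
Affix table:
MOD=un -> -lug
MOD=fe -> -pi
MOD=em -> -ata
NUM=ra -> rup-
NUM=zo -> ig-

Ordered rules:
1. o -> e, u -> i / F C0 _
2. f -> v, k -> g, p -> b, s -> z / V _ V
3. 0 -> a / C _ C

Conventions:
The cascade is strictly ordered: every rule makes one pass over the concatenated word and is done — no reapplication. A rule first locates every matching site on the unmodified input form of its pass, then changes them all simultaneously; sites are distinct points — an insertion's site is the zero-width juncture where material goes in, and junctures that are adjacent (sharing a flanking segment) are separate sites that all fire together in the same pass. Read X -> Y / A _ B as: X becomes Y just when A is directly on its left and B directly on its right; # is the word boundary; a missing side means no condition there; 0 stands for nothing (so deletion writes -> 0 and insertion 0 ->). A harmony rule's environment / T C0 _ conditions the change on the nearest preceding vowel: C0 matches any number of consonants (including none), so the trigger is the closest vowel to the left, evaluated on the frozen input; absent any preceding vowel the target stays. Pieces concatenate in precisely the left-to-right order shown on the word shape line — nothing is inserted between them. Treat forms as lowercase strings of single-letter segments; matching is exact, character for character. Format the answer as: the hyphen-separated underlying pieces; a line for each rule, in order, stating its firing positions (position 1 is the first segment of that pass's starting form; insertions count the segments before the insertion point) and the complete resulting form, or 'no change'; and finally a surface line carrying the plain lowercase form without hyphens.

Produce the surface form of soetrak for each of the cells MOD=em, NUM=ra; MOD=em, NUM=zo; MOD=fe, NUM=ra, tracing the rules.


cell MOD=em, NUM=ra:
underlying: rup-soetrak-ata
1. o -> e, u -> i / F C0 _: no change
2. f -> v, k -> g, p -> b, s -> z / V _ V: fires at position(s) 10: rupsoetragata
3. 0 -> a / C _ C: inserts after position(s) 3, 7: rupasoetaragata
surface: rupasoetaragata

cell MOD=em, NUM=zo:
underlying: ig-soetrak-ata
1. o -> e, u -> i / F C0 _: fires at position(s) 4: igseetrakata
2. f -> v, k -> g, p -> b, s -> z / V _ V: fires at position(s) 9: igseetragata
3. 0 -> a / C _ C: inserts after position(s) 2, 6: igaseetaragata
surface: igaseetaragata

cell MOD=fe, NUM=ra:
underlying: rup-soetrak-pi
1. o -> e, u -> i / F C0 _: no change
2. f -> v, k -> g, p -> b, s -> z / V _ V: no change
3. 0 -> a / C _ C: inserts after position(s) 3, 7, 10: rupasoetarakapi
surface: rupasoetarakapi


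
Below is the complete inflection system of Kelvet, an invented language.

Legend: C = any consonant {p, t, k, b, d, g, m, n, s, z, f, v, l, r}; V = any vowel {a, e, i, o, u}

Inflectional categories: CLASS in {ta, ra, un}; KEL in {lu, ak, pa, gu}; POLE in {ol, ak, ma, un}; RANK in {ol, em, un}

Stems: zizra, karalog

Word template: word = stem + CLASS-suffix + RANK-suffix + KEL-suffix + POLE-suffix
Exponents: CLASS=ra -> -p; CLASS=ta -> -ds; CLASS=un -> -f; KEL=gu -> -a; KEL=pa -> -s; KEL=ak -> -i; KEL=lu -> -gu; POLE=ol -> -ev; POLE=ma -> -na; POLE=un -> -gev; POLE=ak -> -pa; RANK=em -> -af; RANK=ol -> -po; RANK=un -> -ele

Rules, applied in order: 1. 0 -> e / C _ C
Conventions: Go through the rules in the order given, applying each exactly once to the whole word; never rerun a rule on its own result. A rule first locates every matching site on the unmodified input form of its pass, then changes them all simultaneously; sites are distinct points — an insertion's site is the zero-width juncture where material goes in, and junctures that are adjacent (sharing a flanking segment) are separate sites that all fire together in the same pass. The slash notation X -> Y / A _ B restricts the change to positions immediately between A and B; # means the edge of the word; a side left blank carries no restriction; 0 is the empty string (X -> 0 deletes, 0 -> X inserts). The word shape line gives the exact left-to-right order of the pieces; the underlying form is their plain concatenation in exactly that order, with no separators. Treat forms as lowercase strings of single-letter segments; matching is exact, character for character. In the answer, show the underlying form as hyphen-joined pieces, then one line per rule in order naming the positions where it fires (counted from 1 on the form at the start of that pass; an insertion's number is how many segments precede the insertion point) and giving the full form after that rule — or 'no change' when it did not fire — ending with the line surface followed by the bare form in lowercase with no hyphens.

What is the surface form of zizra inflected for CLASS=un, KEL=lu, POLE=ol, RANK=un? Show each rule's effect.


underlying: zizra-f-ele-gu-ev
1. 0 -> e / C _ C: inserts after position(s) 3: zizerafeleguev
surface: zizerafeleguev


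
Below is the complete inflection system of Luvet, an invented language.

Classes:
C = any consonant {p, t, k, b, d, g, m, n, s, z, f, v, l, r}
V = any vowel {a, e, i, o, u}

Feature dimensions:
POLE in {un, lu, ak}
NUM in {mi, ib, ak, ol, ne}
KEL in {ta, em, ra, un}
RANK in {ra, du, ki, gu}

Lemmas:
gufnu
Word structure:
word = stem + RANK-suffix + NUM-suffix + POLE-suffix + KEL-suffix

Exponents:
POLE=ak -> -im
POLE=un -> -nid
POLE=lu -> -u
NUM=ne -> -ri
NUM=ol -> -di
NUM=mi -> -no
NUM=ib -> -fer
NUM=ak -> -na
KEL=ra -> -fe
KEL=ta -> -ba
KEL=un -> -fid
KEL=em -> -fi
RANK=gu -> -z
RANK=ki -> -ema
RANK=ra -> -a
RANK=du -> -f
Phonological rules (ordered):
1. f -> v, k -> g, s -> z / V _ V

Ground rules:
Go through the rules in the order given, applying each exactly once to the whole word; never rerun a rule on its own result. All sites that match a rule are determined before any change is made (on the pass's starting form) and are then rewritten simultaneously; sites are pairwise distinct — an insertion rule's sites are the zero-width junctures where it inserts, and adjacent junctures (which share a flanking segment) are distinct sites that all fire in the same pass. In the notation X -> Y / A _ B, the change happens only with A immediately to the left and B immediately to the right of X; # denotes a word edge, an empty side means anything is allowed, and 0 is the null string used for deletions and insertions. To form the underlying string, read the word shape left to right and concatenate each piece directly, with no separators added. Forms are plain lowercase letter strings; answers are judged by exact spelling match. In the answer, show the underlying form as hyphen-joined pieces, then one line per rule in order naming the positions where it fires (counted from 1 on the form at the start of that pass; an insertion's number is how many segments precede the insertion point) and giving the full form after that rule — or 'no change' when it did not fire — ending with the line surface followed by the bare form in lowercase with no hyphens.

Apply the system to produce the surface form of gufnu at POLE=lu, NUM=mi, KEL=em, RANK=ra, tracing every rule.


underlying: gufnu-a-no-u-fi
1. f -> v, k -> g, s -> z / V _ V: fires at position(s) 10: gufnuanouvi
surface: gufnuanouvi


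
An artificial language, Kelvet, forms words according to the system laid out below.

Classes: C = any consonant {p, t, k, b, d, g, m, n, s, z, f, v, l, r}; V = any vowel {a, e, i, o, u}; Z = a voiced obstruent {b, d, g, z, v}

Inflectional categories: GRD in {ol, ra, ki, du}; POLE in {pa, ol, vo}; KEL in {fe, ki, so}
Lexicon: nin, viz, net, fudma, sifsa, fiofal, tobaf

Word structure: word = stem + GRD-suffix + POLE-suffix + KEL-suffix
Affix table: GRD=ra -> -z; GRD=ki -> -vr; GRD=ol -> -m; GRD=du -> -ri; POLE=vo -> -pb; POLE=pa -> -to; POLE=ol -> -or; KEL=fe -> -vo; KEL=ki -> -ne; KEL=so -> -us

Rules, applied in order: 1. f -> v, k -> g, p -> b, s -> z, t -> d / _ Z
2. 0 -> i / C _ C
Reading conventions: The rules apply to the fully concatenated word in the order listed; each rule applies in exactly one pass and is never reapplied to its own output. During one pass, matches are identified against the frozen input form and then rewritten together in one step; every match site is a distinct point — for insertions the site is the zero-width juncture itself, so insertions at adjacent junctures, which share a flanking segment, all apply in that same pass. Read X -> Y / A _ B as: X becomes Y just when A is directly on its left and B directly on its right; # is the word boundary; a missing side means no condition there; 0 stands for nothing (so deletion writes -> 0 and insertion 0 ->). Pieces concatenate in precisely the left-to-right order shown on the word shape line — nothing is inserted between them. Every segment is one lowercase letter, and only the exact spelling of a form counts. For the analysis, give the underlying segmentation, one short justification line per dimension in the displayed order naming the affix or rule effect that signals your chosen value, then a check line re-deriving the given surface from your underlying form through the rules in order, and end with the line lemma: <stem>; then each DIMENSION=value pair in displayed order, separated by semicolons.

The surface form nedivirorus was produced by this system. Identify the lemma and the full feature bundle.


underlying: net-vr-or-us
GRD=ki - signalled by the affix -vr
POLE=ol - signalled by the affix -or
KEL=so - signalled by the affix -us
check: netvrorus -> nedvrorus -> nedivirorus
lemma: net; GRD=ki; POLE=ol; KEL=so
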